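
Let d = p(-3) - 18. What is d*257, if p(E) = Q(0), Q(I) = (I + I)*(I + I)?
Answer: -4626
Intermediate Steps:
Q(I) = 4*I**2 (Q(I) = (2*I)*(2*I) = 4*I**2)
p(E) = 0 (p(E) = 4*0**2 = 4*0 = 0)
d = -18 (d = 0 - 18 = -18)
d*257 = -18*257 = -4626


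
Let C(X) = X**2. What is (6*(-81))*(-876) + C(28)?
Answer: 426520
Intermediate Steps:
(6*(-81))*(-876) + C(28) = (6*(-81))*(-876) + 28**2 = -486*(-876) + 784 = 425736 + 784 = 426520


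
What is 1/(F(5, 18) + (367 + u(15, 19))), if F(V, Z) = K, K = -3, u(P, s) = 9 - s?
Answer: 1/354 ≈ 0.0028249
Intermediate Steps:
F(V, Z) = -3
1/(F(5, 18) + (367 + u(15, 19))) = 1/(-3 + (367 + (9 - 1*19))) = 1/(-3 + (367 + (9 - 19))) = 1/(-3 + (367 - 10)) = 1/(-3 + 357) = 1/354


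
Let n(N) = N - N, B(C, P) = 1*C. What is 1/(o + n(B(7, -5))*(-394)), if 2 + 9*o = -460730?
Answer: -9/460732 ≈ -1.9534e-5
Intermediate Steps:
o = -460732/9 (o = -2/9 + (⅑)*(-460730) = -2/9 - 460730/9 = -460732/9 ≈ -51192.)
B(C, P) = C
n(N) = 0
1/(o + n(B(7, -5))*(-394)) = 1/(-460732/9 + 0*(-394)) = 1/(-460732/9 + 0) = 1/(-460732/9) = -9/460732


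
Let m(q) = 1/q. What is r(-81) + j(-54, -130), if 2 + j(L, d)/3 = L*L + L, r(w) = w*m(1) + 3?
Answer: 8502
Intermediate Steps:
m(q) = 1/q
r(w) = 3 + w (r(w) = w/1 + 3 = w*1 + 3 = w + 3 = 3 + w)
j(L, d) = -6 + 3*L + 3*L**2 (j(L, d) = -6 + 3*(L*L + L) = -6 + 3*(L**2 + L) = -6 + 3*(L + L**2) = -6 + (3*L + 3*L**2) = -6 + 3*L + 3*L**2)
r(-81) + j(-54, -130) = (3 - 81) + (-6 + 3*(-54) + 3*(-54)**2) = -78 + (-6 - 162 + 3*2916) = -78 + (-6 - 162 + 8748) = -78 + 8580 = 8502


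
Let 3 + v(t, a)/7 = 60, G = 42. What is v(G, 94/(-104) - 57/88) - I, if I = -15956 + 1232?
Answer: 15123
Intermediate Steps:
I = -14724
v(t, a) = 399 (v(t, a) = -21 + 7*60 = -21 + 420 = 399)
v(G, 94/(-104) - 57/88) - I = 399 - 1*(-14724) = 399 + 14724 = 15123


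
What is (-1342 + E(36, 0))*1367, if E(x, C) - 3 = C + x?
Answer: -1781201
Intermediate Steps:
E(x, C) = 3 + C + x (E(x, C) = 3 + (C + x) = 3 + C + x)
(-1342 + E(36, 0))*1367 = (-1342 + (3 + 0 + 36))*1367 = (-1342 + 39)*1367 = -1303*1367 = -1781201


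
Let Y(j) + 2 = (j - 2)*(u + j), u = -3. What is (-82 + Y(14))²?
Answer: 2304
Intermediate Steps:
Y(j) = -2 + (-3 + j)*(-2 + j) (Y(j) = -2 + (j - 2)*(-3 + j) = -2 + (-2 + j)*(-3 + j) = -2 + (-3 + j)*(-2 + j))
(-82 + Y(14))² = (-82 + (4 + 14² - 5*14))² = (-82 + (4 + 196 - 70))² = (-82 + 130)² = 48² = 2304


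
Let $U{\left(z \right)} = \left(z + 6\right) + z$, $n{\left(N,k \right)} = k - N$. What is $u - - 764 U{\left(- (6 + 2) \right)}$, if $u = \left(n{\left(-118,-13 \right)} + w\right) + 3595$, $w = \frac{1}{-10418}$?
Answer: $- \frac{41046921}{10418} \approx -3940.0$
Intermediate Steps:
$U{\left(z \right)} = 6 + 2 z$ ($U{\left(z \right)} = \left(6 + z\right) + z = 6 + 2 z$)
$w = - \frac{1}{10418} \approx -9.5988 \cdot 10^{-5}$
$u = \frac{38546599}{10418}$ ($u = \left(\left(-13 - -118\right) - \frac{1}{10418}\right) + 3595 = \left(\left(-13 + 118\right) - \frac{1}{10418}\right) + 3595 = \left(105 - \frac{1}{10418}\right) + 3595 = \frac{1093889}{10418} + 3595 = \frac{38546599}{10418} \approx 3700.0$)
$u - - 764 U{\left(- (6 + 2) \right)} = \frac{38546599}{10418} - - 764 \left(6 + 2 \left(- (6 + 2)\right)\right) = \frac{38546599}{10418} - - 764 \left(6 + 2 \left(\left(-1\right) 8\right)\right) = \frac{38546599}{10418} - - 764 \left(6 + 2 \left(-8\right)\right) = \frac{38546599}{10418} - - 764 \left(6 - 16\right) = \frac{38546599}{10418} - \left(-764\right) \left(-10\right) = \frac{38546599}{10418} - 7640 = - \frac{41046921}{10418}$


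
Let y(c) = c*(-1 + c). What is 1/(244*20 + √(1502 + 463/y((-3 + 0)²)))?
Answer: 351360/1714528193 - 6*√217214/1714528193 ≈ 0.00020330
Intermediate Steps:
1/(244*20 + √(1502 + 463/y((-3 + 0)²))) = 1/(244*20 + √(1502 + 463/(((-3 + 0)²*(-1 + (-3 + 0)²))))) = 1/(4880 + √(1502 + 463/(((-3)²*(-1 + (-3)²))))) = 1/(4880 + √(1502 + 463/((9*(-1 + 9))))) = 1/(4880 + √(1502 + 463/((9*8)))) = 1/(4880 + √(1502 + 463/72)) = 1/(4880 + √(108607/72)) = 1/(4880 + √217214/12)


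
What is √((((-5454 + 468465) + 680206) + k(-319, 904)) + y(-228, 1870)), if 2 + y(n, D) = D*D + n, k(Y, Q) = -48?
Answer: √4639839 ≈ 2154.0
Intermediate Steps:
y(n, D) = -2 + n + D² (y(n, D) = -2 + (D*D + n) = -2 + (D² + n) = -2 + (n + D²) = -2 + n + D²)
√((((-5454 + 468465) + 680206) + k(-319, 904)) + y(-228, 1870)) = √((((-5454 + 468465) + 680206) - 48) + (-2 - 228 + 1870²)) = √(((463011 + 680206) - 48) + (-2 - 228 + 3496900)) = √((1143217 - 48) + 3496670) = √(1143169 + 3496670) = √4639839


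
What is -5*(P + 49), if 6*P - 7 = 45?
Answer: -865/3 ≈ -288.33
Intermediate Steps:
P = 26/3 (P = 7/6 + (⅙)*45 = 7/6 + 15/2 = 26/3 ≈ 8.6667)
-5*(P + 49) = -5*(26/3 + 49) = -5*173/3 = -865/3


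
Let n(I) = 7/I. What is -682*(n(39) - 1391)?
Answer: 36993044/39 ≈ 9.4854e+5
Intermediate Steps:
-682*(n(39) - 1391) = -682*(7/39 - 1391) = -682*(-54242/39) = 36993044/39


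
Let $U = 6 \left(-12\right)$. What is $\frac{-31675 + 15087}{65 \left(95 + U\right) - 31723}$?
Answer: $\frac{377}{687} \approx 0.54876$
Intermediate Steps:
$U = -72$
$\frac{-31675 + 15087}{65 \left(95 + U\right) - 31723} = \frac{-31675 + 15087}{65 \left(95 - 72\right) - 31723} = - \frac{16588}{65 \cdot 23 - 31723} = - \frac{16588}{1495 - 31723} = - \frac{16588}{-30228} = \left(-16588\right) \left(- \frac{1}{30228}\right) = \frac{377}{687}$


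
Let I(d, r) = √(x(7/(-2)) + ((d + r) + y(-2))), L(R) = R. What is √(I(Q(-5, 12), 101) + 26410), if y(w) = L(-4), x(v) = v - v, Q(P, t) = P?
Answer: √(26410 + 2*√23) ≈ 162.54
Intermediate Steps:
x(v) = 0
y(w) = -4
I(d, r) = √(-4 + d + r) (I(d, r) = √(0 + ((d + r) - 4)) = √(0 + (-4 + d + r)) = √(-4 + d + r))
√(I(Q(-5, 12), 101) + 26410) = √(√(-4 - 5 + 101) + 26410) = √(√92 + 26410) = √(2*√23 + 26410) = √(26410 + 2*√23)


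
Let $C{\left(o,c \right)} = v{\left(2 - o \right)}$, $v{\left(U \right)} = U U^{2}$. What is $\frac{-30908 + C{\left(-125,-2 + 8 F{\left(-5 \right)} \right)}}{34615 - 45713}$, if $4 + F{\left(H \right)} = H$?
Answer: $- \frac{2017475}{11098} \approx -181.79$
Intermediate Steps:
$F{\left(H \right)} = -4 + H$
$v{\left(U \right)} = U^{3}$
$C{\left(o,c \right)} = \left(2 - o\right)^{3}$
$\frac{-30908 + C{\left(-125,-2 + 8 F{\left(-5 \right)} \right)}}{34615 - 45713} = \frac{-30908 - \left(-2 - 125\right)^{3}}{34615 - 45713} = \frac{-30908 - \left(-127\right)^{3}}{-11098} = \left(-30908 - -2048383\right) \left(- \frac{1}{11098}\right) = \left(-30908 + 2048383\right) \left(- \frac{1}{11098}\right) = 2017475 \left(- \frac{1}{11098}\right) = - \frac{2017475}{11098}$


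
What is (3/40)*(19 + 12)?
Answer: 93/40 ≈ 2.3250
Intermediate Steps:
(3/40)*(19 + 12) = (3*(1/40))*31 = (3/40)*31 = 93/40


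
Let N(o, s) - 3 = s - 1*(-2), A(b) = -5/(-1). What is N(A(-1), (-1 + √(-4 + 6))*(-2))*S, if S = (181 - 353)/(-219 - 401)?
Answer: 301/155 - 86*√2/155 ≈ 1.1573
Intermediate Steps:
A(b) = 5 (A(b) = -5*(-1) = 5)
N(o, s) = 5 + s (N(o, s) = 3 + (s - 1*(-2)) = 3 + (s + 2) = 3 + (2 + s) = 5 + s)
S = 43/155 (S = -172/(-620) = -172*(-1/620) = 43/155 ≈ 0.27742)
N(A(-1), (-1 + √(-4 + 6))*(-2))*S = (5 + (-1 + √(-4 + 6))*(-2))*(43/155) = (5 + (-1 + √2)*(-2))*(43/155) = (5 + (2 - 2*√2))*(43/155) = (7 - 2*√2)*(43/155) = 301/155 - 86*√2/155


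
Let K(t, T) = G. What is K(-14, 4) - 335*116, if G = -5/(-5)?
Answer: -38859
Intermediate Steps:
G = 1 (G = -5*(-⅕) = 1)
K(t, T) = 1
K(-14, 4) - 335*116 = 1 - 335*116 = 1 - 38860 = -38859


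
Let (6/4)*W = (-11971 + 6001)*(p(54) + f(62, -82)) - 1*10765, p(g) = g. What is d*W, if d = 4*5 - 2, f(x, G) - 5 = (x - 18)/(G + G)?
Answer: -177805500/41 ≈ -4.3367e+6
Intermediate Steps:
f(x, G) = 5 + (-18 + x)/(2*G) (f(x, G) = 5 + (x - 18)/(G + G) = 5 + (-18 + x)/((2*G)) = 5 + (-18 + x)*(1/(2*G)) = 5 + (-18 + x)/(2*G))
d = 18 (d = 20 - 2 = 18)
W = -29634250/123 (W = 2*((-11971 + 6001)*(54 + (1/2)*(-18 + 62 + 10*(-82))/(-82)) - 1*10765)/3 = 2*(-5970*(54 + (1/2)*(-1/82)*(-18 + 62 - 820)) - 10765)/3 = 2*(-5970*(54 + (1/2)*(-1/82)*(-776)) - 10765)/3 = 2*(-5970*(54 + 194/41) - 10765)/3 = 2*(-5970*2408/41 - 10765)/3 = 2*(-14375760/41 - 10765)/3 = (2/3)*(-14817125/41) = -29634250/123 ≈ -2.4093e+5)
d*W = 18*(-29634250/123) = -177805500/41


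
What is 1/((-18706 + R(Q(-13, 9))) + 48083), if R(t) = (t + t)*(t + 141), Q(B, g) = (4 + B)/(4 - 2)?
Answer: 2/56297 ≈ 3.5526e-5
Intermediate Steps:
Q(B, g) = 2 + B/2 (Q(B, g) = (4 + B)/2 = (4 + B)*(1/2) = 2 + B/2)
R(t) = 2*t*(141 + t) (R(t) = (2*t)*(141 + t) = 2*t*(141 + t))
1/((-18706 + R(Q(-13, 9))) + 48083) = 1/((-18706 + 2*(2 + (1/2)*(-13))*(141 + (2 + (1/2)*(-13)))) + 48083) = 1/((-18706 + 2*(2 - 13/2)*(141 + (2 - 13/2))) + 48083) = 1/((-18706 + 2*(-9/2)*(141 - 9/2)) + 48083) = 1/((-18706 + 2*(-9/2)*(273/2)) + 48083) = 1/((-18706 - 2457/2) + 48083) = 1/(-39869/2 + 48083) = 1/(56297/2) = 2/56297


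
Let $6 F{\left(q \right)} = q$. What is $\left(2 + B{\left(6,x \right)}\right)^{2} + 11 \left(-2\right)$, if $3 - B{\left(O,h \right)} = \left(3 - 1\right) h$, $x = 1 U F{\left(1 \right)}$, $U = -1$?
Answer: $\frac{58}{9} \approx 6.4444$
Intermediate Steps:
$F{\left(q \right)} = \frac{q}{6}$
$x = - \frac{1}{6}$ ($x = 1 \left(-1\right) \frac{1}{6} \cdot 1 = \left(-1\right) \frac{1}{6} = - \frac{1}{6} \approx -0.16667$)
$B{\left(O,h \right)} = 3 - 2 h$ ($B{\left(O,h \right)} = 3 - \left(3 - 1\right) h = 3 - 2 h$)
$\left(2 + B{\left(6,x \right)}\right)^{2} + 11 \left(-2\right) = \left(2 + \left(3 - - \frac{1}{3}\right)\right)^{2} + 11 \left(-2\right) = \left(2 + \left(3 + \frac{1}{3}\right)\right)^{2} - 22 = \left(2 + \frac{10}{3}\right)^{2} - 22 = \left(\frac{16}{3}\right)^{2} - 22 = \frac{256}{9} - 22 = \frac{58}{9}$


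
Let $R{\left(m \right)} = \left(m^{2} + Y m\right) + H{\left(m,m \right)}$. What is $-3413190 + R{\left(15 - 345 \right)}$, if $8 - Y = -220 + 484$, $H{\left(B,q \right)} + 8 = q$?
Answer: $-3220148$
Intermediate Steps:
$H{\left(B,q \right)} = -8 + q$
$Y = -256$ ($Y = 8 - \left(-220 + 484\right) = 8 - 264 = -256$)
$R{\left(m \right)} = -8 + m^{2} - 255 m$ ($R{\left(m \right)} = \left(m^{2} - 256 m\right) + \left(-8 + m\right) = -8 + m^{2} - 255 m$)
$-3413190 + R{\left(15 - 345 \right)} = -3413190 - \left(8 - \left(15 - 345\right)^{2} + 255 \left(15 - 345\right)\right) = -3413190 - \left(-84142 - 108900\right) = -3413190 + \left(-8 + 108900 + 84150\right) = -3413190 + 193042 = -3220148$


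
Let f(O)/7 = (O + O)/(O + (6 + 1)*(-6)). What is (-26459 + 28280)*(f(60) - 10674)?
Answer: -19352374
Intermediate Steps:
f(O) = 14*O/(-42 + O) (f(O) = 7*((O + O)/(O + (6 + 1)*(-6))) = 7*((2*O)/(O + 7*(-6))) = 7*((2*O)/(O - 42)) = 7*((2*O)/(-42 + O)) = 7*(2*O/(-42 + O)) = 14*O/(-42 + O))
(-26459 + 28280)*(f(60) - 10674) = (-26459 + 28280)*(14*60/(-42 + 60) - 10674) = 1821*(14*60/18 - 10674) = 1821*(14*60*(1/18) - 10674) = 1821*(140/3 - 10674) = 1821*(-31882/3) = -19352374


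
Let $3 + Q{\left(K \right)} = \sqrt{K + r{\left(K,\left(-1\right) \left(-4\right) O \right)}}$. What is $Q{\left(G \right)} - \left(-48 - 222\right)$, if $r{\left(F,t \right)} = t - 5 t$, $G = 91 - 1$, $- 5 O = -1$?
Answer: $267 + \frac{\sqrt{2170}}{5} \approx 276.32$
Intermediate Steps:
$O = \frac{1}{5}$ ($O = \left(- \frac{1}{5}\right) \left(-1\right) = \frac{1}{5} \approx 0.2$)
$G = 90$
$r{\left(F,t \right)} = - 4 t$
$Q{\left(K \right)} = -3 + \sqrt{- \frac{16}{5} + K}$ ($Q{\left(K \right)} = -3 + \sqrt{K - 4 \left(-1\right) \left(-4\right) \frac{1}{5}} = -3 + \sqrt{K - 4 \cdot 4 \cdot \frac{1}{5}} = -3 + \sqrt{K - \frac{16}{5}} = -3 + \sqrt{- \frac{16}{5} + K}$)
$Q{\left(G \right)} - \left(-48 - 222\right) = \left(-3 + \frac{\sqrt{-80 + 25 \cdot 90}}{5}\right) - \left(-48 - 222\right) = \left(-3 + \frac{\sqrt{-80 + 2250}}{5}\right) - \left(-48 - 222\right) = \left(-3 + \frac{\sqrt{2170}}{5}\right) - -270 = \left(-3 + \frac{\sqrt{2170}}{5}\right) + 270 = 267 + \frac{\sqrt{2170}}{5}$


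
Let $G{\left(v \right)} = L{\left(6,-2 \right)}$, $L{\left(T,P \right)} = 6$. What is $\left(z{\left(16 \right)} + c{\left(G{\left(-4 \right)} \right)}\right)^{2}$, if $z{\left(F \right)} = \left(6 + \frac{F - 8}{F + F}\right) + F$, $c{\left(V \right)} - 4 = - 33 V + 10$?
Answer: $\frac{418609}{16} \approx 26163.0$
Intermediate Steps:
$G{\left(v \right)} = 6$
$c{\left(V \right)} = 14 - 33 V$ ($c{\left(V \right)} = 4 - \left(-10 + 33 V\right) = 14 - 33 V$)
$z{\left(F \right)} = 6 + F + \frac{-8 + F}{2 F}$ ($z{\left(F \right)} = \left(6 + \frac{-8 + F}{2 F}\right) + F = 6 + F + \frac{-8 + F}{2 F}$)
$\left(z{\left(16 \right)} + c{\left(G{\left(-4 \right)} \right)}\right)^{2} = \left(\left(\frac{13}{2} + 16 - \frac{4}{16}\right) + \left(14 - 198\right)\right)^{2} = \left(\left(\frac{13}{2} + 16 - \frac{1}{4}\right) + \left(14 - 198\right)\right)^{2} = \left(\left(\frac{13}{2} + 16 - \frac{1}{4}\right) - 184\right)^{2} = \left(\frac{89}{4} - 184\right)^{2} = \left(- \frac{647}{4}\right)^{2} = \frac{418609}{16}$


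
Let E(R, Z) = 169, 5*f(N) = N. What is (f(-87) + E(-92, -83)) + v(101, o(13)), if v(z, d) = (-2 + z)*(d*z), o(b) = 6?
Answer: 300728/5 ≈ 60146.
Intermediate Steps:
f(N) = N/5
v(z, d) = d*z*(-2 + z)
(f(-87) + E(-92, -83)) + v(101, o(13)) = ((⅕)*(-87) + 169) + 6*101*(-2 + 101) = (-87/5 + 169) + 6*101*99 = 758/5 + 59994 = 300728/5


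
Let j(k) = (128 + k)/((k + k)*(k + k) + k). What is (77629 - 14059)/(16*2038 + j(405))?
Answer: 41734022850/21407315573 ≈ 1.9495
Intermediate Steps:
j(k) = (128 + k)/(k + 4*k²) (j(k) = (128 + k)/((2*k)*(2*k) + k) = (128 + k)/(4*k² + k) = (128 + k)/(k + 4*k²))
(77629 - 14059)/(16*2038 + j(405)) = (77629 - 14059)/(16*2038 + (128 + 405)/(405*(1 + 4*405))) = 63570/(32608 + (1/405)*533/(1 + 1620)) = 63570/(32608 + (1/405)*533/1621) = 63570/(32608 + (1/405)*(1/1621)*533) = 63570/(32608 + 533/656505) = 63570/(21407315573/656505) = 63570*(656505/21407315573) = 41734022850/21407315573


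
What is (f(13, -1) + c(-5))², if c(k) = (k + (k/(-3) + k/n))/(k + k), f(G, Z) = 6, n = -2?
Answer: 5329/144 ≈ 37.007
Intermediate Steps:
c(k) = 1/12 (c(k) = (k + (k/(-3) + k/(-2)))/(k + k) = (k + (k*(-⅓) + k*(-½)))/((2*k)) = (k + (-k/3 - k/2))*(1/(2*k)) = (k - 5*k/6)*(1/(2*k)) = (k/6)*(1/(2*k)) = 1/12)
(f(13, -1) + c(-5))² = (6 + 1/12)² = (73/12)² = 5329/144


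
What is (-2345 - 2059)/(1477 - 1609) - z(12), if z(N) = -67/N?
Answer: 5141/132 ≈ 38.947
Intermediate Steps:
(-2345 - 2059)/(1477 - 1609) - z(12) = (-2345 - 2059)/(1477 - 1609) - (-67)/12 = -4404/(-132) - (-67)/12 = -4404*(-1/132) - 1*(-67/12) = 367/11 + 67/12 = 5141/132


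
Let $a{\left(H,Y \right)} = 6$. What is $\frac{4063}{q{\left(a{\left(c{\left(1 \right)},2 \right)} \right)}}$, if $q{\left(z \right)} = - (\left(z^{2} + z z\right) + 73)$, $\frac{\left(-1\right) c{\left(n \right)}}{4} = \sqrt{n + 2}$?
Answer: $- \frac{4063}{145} \approx -28.021$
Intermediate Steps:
$c{\left(n \right)} = - 4 \sqrt{2 + n}$ ($c{\left(n \right)} = - 4 \sqrt{n + 2} = - 4 \sqrt{2 + n}$)
$q{\left(z \right)} = -73 - 2 z^{2}$ ($q{\left(z \right)} = - (\left(z^{2} + z^{2}\right) + 73) = - (2 z^{2} + 73) = - (73 + 2 z^{2}) = -73 - 2 z^{2}$)
$\frac{4063}{q{\left(a{\left(c{\left(1 \right)},2 \right)} \right)}} = \frac{4063}{-73 - 2 \cdot 6^{2}} = \frac{4063}{-73 - 72} = \frac{4063}{-145} = 4063 \left(- \frac{1}{145}\right) = - \frac{4063}{145}$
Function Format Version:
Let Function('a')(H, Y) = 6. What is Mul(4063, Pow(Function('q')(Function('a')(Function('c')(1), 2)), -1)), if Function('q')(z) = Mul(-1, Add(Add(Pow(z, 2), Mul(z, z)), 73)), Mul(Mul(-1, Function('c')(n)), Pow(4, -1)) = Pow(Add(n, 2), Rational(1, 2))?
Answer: Rational(-4063, 145) ≈ -28.021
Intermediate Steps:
Function('c')(n) = Mul(-4, Pow(Add(2, n), Rational(1, 2))) (Function('c')(n) = Mul(-4, Pow(Add(n, 2), Rational(1, 2))) = Mul(-4, Pow(Add(2, n), Rational(1, 2))))
Function('q')(z) = Add(-73, Mul(-2, Pow(z, 2))) (Function('q')(z) = Mul(-1, Add(Add(Pow(z, 2), Pow(z, 2)), 73)) = Mul(-1, Add(Mul(2, Pow(z, 2)), 73)) = Mul(-1, Add(73, Mul(2, Pow(z, 2)))) = Add(-73, Mul(-2, Pow(z, 2))))
Mul(4063, Pow(Function('q')(Function('a')(Function('c')(1), 2)), -1)) = Mul(4063, Pow(Add(-73, Mul(-2, Pow(6, 2))), -1)) = Mul(4063, Pow(Add(-73, Mul(-2, 36)), -1)) = Mul(4063, Pow(Add(-73, -72), -1)) = Mul(4063, Pow(-145, -1)) = Mul(4063, Rational(-1, 145)) = Rational(-4063, 145)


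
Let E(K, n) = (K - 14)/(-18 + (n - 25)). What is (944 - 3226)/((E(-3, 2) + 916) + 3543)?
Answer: -46781/91418 ≈ -0.51173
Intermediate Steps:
E(K, n) = (-14 + K)/(-43 + n) (E(K, n) = (-14 + K)/(-18 + (-25 + n)) = (-14 + K)/(-43 + n))
(944 - 3226)/((E(-3, 2) + 916) + 3543) = (944 - 3226)/(((-14 - 3)/(-43 + 2) + 916) + 3543) = -2282/((-17/(-41) + 916) + 3543) = -2282/((-1/41*(-17) + 916) + 3543) = -2282/((17/41 + 916) + 3543) = -2282/(37573/41 + 3543) = -2282/182836/41 = -2282*41/182836 = -46781/91418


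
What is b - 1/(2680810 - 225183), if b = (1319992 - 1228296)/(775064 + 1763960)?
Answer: 14073039648/389680993003 ≈ 0.036114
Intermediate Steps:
b = 5731/158689 (b = 91696/2539024 = 91696*(1/2539024) = 5731/158689 ≈ 0.036115)
b - 1/(2680810 - 225183) = 5731/158689 - 1/(2680810 - 225183) = 5731/158689 - 1/2455627 = 14073039648/389680993003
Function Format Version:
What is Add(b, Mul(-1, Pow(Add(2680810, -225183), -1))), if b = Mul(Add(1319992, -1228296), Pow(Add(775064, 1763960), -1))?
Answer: Rational(14073039648, 389680993003) ≈ 0.036114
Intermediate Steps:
b = Rational(5731, 158689) (b = Mul(91696, Pow(2539024, -1)) = Mul(91696, Rational(1, 2539024)) = Rational(5731, 158689) ≈ 0.036115)
Add(b, Mul(-1, Pow(Add(2680810, -225183), -1))) = Add(Rational(5731, 158689), Mul(-1, Pow(Add(2680810, -225183), -1))) = Add(Rational(5731, 158689), Mul(-1, Pow(2455627, -1))) = Add(Rational(5731, 158689), Mul(-1, Rational(1, 2455627))) = Add(Rational(5731, 158689), Rational(-1, 2455627)) = Rational(14073039648, 389680993003)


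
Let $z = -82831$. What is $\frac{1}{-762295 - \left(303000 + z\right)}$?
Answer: $- \frac{1}{982464} \approx -1.0178 \cdot 10^{-6}$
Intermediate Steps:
$\frac{1}{-762295 - \left(303000 + z\right)} = \frac{1}{-762295 - 220169} = \frac{1}{-982464} = - \frac{1}{982464}$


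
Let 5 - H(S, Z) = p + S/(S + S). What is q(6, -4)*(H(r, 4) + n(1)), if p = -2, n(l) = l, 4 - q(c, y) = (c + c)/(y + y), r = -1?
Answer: 165/4 ≈ 41.250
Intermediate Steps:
q(c, y) = 4 - c/y (q(c, y) = 4 - (c + c)/(y + y) = 4 - 2*c/(2*y) = 4 - 2*c*1/(2*y) = 4 - c/y)
H(S, Z) = 13/2 (H(S, Z) = 5 - (-2 + S/(S + S)) = 5 - (-2 + S/((2*S))) = 5 - (-2 + (1/(2*S))*S) = 5 - (-2 + ½) = 5 - 1*(-3/2) = 5 + 3/2 = 13/2)
q(6, -4)*(H(r, 4) + n(1)) = (4 - 1*6/(-4))*(13/2 + 1) = (4 - 1*6*(-¼))*(15/2) = (4 + 3/2)*(15/2) = (11/2)*(15/2) = 165/4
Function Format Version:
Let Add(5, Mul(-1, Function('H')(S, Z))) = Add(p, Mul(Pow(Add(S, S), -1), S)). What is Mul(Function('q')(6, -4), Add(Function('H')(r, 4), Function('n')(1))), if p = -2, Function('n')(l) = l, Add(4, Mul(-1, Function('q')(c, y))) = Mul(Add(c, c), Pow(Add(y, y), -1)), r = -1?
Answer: Rational(165, 4) ≈ 41.250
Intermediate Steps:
Function('q')(c, y) = Add(4, Mul(-1, c, Pow(y, -1))) (Function('q')(c, y) = Add(4, Mul(-1, Mul(Add(c, c), Pow(Add(y, y), -1)))) = Add(4, Mul(-1, Mul(Mul(2, c), Pow(Mul(2, y), -1)))) = Add(4, Mul(-1, Mul(Mul(2, c), Mul(Rational(1, 2), Pow(y, -1))))) = Add(4, Mul(-1, Mul(c, Pow(y, -1)))) = Add(4, Mul(-1, c, Pow(y, -1))))
Function('H')(S, Z) = Rational(13, 2) (Function('H')(S, Z) = Add(5, Mul(-1, Add(-2, Mul(Pow(Add(S, S), -1), S)))) = Add(5, Mul(-1, Add(-2, Mul(Pow(Mul(2, S), -1), S)))) = Add(5, Mul(-1, Add(-2, Mul(Mul(Rational(1, 2), Pow(S, -1)), S)))) = Add(5, Mul(-1, Add(-2, Rational(1, 2)))) = Add(5, Mul(-1, Rational(-3, 2))) = Add(5, Rational(3, 2)) = Rational(13, 2))
Mul(Function('q')(6, -4), Add(Function('H')(r, 4), Function('n')(1))) = Mul(Add(4, Mul(-1, 6, Pow(-4, -1))), Add(Rational(13, 2), 1)) = Mul(Add(4, Mul(-1, 6, Rational(-1, 4))), Rational(15, 2)) = Mul(Add(4, Rational(3, 2)), Rational(15, 2)) = Mul(Rational(11, 2), Rational(15, 2)) = Rational(165, 4)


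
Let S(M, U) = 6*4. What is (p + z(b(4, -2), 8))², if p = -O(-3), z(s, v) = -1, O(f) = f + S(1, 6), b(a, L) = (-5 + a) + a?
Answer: 484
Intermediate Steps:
S(M, U) = 24
b(a, L) = -5 + 2*a
O(f) = 24 + f (O(f) = f + 24 = 24 + f)
p = -21 (p = -(24 - 3) = -1*21 = -21)
(p + z(b(4, -2), 8))² = (-21 - 1)² = (-22)² = 484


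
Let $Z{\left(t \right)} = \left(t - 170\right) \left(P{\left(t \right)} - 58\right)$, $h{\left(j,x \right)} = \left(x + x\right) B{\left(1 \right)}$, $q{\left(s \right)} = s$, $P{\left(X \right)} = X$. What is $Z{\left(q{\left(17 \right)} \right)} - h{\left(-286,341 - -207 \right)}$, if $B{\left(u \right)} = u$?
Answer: $5177$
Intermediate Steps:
$h{\left(j,x \right)} = 2 x$ ($h{\left(j,x \right)} = \left(x + x\right) 1 = 2 x 1 = 2 x$)
$Z{\left(t \right)} = \left(-170 + t\right) \left(-58 + t\right)$ ($Z{\left(t \right)} = \left(t - 170\right) \left(t - 58\right) = \left(-170 + t\right) \left(-58 + t\right)$)
$Z{\left(q{\left(17 \right)} \right)} - h{\left(-286,341 - -207 \right)} = \left(9860 + 17^{2} - 3876\right) - 2 \left(341 - -207\right) = \left(9860 + 289 - 3876\right) - 2 \left(341 + 207\right) = 6273 - 2 \cdot 548 = 6273 - 1096 = 5177$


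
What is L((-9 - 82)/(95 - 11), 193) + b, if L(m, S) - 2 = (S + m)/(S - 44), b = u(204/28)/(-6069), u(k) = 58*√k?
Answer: 5879/1788 - 58*√357/42483 ≈ 3.2622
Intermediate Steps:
b = -58*√357/42483 (b = (58*√(204/28))/(-6069) = (58*√(204*(1/28)))*(-1/6069) = (58*√(51/7))*(-1/6069) = (58*(√357/7))*(-1/6069) = (58*√357/7)*(-1/6069) = -58*√357/42483 ≈ -0.025796)
L(m, S) = 2 + (S + m)/(-44 + S) (L(m, S) = 2 + (S + m)/(S - 44) = 2 + (S + m)/(-44 + S))
L((-9 - 82)/(95 - 11), 193) + b = (-88 + (-9 - 82)/(95 - 11) + 3*193)/(-44 + 193) - 58*√357/42483 = (-88 - 91/84 + 579)/149 - 58*√357/42483 = (-88 - 91*1/84 + 579)/149 - 58*√357/42483 = (-88 - 13/12 + 579)/149 - 58*√357/42483 = (1/149)*(5879/12) - 58*√357/42483 = 5879/1788 - 58*√357/42483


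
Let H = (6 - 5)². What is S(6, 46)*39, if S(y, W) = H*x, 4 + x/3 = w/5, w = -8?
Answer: -3276/5 ≈ -655.20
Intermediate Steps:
x = -84/5 (x = -12 + 3*(-8/5) = -12 - 24/5 = -84/5 ≈ -16.800)
H = 1 (H = 1² = 1)
S(y, W) = -84/5 (S(y, W) = 1*(-84/5) = -84/5)
S(6, 46)*39 = -84/5*39 = -3276/5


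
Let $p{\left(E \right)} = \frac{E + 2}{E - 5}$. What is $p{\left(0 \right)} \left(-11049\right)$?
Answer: $\frac{22098}{5} \approx 4419.6$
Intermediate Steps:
$p{\left(E \right)} = \frac{2 + E}{-5 + E}$
$p{\left(0 \right)} \left(-11049\right) = \frac{2 + 0}{-5 + 0} \left(-11049\right) = \frac{1}{-5} \cdot 2 \left(-11049\right) = \left(- \frac{1}{5}\right) 2 \left(-11049\right) = \left(- \frac{2}{5}\right) \left(-11049\right) = \frac{22098}{5}$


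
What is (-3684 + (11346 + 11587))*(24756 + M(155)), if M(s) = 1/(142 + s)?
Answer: 141528907717/297 ≈ 4.7653e+8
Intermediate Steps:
(-3684 + (11346 + 11587))*(24756 + M(155)) = (-3684 + (11346 + 11587))*(24756 + 1/(142 + 155)) = (-3684 + 22933)*(24756 + 1/297) = 19249*(24756 + 1/297) = 19249*(7352533/297) = 141528907717/297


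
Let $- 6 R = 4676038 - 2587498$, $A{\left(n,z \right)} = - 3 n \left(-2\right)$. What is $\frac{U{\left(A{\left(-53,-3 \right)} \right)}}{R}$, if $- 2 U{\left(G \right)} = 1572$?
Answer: $\frac{131}{58015} \approx 0.002258$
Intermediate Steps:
$A{\left(n,z \right)} = 6 n$
$R = -348090$ ($R = - \frac{4676038 - 2587498}{6} = \left(- \frac{1}{6}\right) 2088540 = -348090$)
$U{\left(G \right)} = -786$ ($U{\left(G \right)} = \left(- \frac{1}{2}\right) 1572 = -786$)
$\frac{U{\left(A{\left(-53,-3 \right)} \right)}}{R} = - \frac{786}{-348090} = \left(-786\right) \left(- \frac{1}{348090}\right) = \frac{131}{58015}$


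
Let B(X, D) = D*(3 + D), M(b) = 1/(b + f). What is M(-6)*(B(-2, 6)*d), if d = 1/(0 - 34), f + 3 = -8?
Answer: 27/289 ≈ 0.093426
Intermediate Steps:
f = -11 (f = -3 - 8 = -11)
M(b) = 1/(-11 + b) (M(b) = 1/(b - 11) = 1/(-11 + b))
d = -1/34 (d = 1/(-34) = -1/34 ≈ -0.029412)
M(-6)*(B(-2, 6)*d) = ((6*(3 + 6))*(-1/34))/(-11 - 6) = ((6*9)*(-1/34))/(-17) = -54*(-1)/(17*34) = -1/17*(-27/17) = 27/289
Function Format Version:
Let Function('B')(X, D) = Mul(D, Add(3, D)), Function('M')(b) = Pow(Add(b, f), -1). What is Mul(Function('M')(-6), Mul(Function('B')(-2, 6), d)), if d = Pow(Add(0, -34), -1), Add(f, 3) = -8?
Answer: Rational(27, 289) ≈ 0.093426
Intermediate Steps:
f = -11 (f = Add(-3, -8) = -11)
Function('M')(b) = Pow(Add(-11, b), -1) (Function('M')(b) = Pow(Add(b, -11), -1) = Pow(Add(-11, b), -1))
d = Rational(-1, 34) (d = Pow(-34, -1) = Rational(-1, 34) ≈ -0.029412)
Mul(Function('M')(-6), Mul(Function('B')(-2, 6), d)) = Mul(Pow(Add(-11, -6), -1), Mul(Mul(6, Add(3, 6)), Rational(-1, 34))) = Mul(Pow(-17, -1), Mul(Mul(6, 9), Rational(-1, 34))) = Mul(Rational(-1, 17), Mul(54, Rational(-1, 34))) = Mul(Rational(-1, 17), Rational(-27, 17)) = Rational(27, 289)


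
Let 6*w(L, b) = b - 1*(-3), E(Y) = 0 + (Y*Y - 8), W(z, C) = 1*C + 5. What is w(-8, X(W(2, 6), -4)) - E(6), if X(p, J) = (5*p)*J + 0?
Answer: -385/6 ≈ -64.167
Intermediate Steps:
W(z, C) = 5 + C (W(z, C) = C + 5 = 5 + C)
X(p, J) = 5*J*p (X(p, J) = 5*J*p + 0 = 5*J*p)
E(Y) = -8 + Y² (E(Y) = 0 + (Y² - 8) = 0 + (-8 + Y²) = -8 + Y²)
w(L, b) = ½ + b/6 (w(L, b) = (b - 1*(-3))/6 = (b + 3)/6 = (3 + b)/6 = ½ + b/6)
w(-8, X(W(2, 6), -4)) - E(6) = (½ + (5*(-4)*(5 + 6))/6) - (-8 + 6²) = (½ + (5*(-4)*11)/6) - (-8 + 36) = (½ + (⅙)*(-220)) - 1*28 = (½ - 110/3) - 28 = -217/6 - 28 = -385/6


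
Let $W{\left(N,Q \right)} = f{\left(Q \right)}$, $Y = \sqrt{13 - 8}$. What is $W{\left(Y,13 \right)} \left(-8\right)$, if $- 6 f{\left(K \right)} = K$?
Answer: $\frac{52}{3} \approx 17.333$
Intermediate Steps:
$f{\left(K \right)} = - \frac{K}{6}$
$Y = \sqrt{5} \approx 2.2361$
$W{\left(N,Q \right)} = - \frac{Q}{6}$
$W{\left(Y,13 \right)} \left(-8\right) = \left(- \frac{1}{6}\right) 13 \left(-8\right) = \left(- \frac{13}{6}\right) \left(-8\right) = \frac{52}{3}$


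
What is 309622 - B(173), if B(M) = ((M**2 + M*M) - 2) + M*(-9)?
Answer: 251323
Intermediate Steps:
B(M) = -2 - 9*M + 2*M**2 (B(M) = ((M**2 + M**2) - 2) - 9*M = (2*M**2 - 2) - 9*M = (-2 + 2*M**2) - 9*M = -2 - 9*M + 2*M**2)
309622 - B(173) = 309622 - (-2 - 9*173 + 2*173**2) = 309622 - (-2 - 1557 + 2*29929) = 309622 - (-2 - 1557 + 59858) = 309622 - 1*58299 = 309622 - 58299 = 251323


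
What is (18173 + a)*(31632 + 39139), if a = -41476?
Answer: -1649176613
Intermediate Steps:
(18173 + a)*(31632 + 39139) = (18173 - 41476)*(31632 + 39139) = -23303*70771 = -1649176613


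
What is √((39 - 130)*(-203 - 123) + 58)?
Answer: 2*√7431 ≈ 172.41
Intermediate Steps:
√((39 - 130)*(-203 - 123) + 58) = √(-91*(-326) + 58) = √(29666 + 58) = √29724 = 2*√7431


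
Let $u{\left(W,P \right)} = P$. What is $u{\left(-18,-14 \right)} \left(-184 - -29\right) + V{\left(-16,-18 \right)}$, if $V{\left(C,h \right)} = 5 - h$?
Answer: $2193$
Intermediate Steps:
$u{\left(-18,-14 \right)} \left(-184 - -29\right) + V{\left(-16,-18 \right)} = - 14 \left(-184 - -29\right) + \left(5 - -18\right) = - 14 \left(-184 + 29\right) + \left(5 + 18\right) = \left(-14\right) \left(-155\right) + 23 = 2170 + 23 = 2193$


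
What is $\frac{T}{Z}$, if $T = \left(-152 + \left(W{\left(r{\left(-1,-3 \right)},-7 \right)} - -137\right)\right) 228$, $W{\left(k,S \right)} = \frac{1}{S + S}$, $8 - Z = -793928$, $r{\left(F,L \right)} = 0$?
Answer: $- \frac{12027}{2778776} \approx -0.0043282$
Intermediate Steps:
$Z = 793936$ ($Z = 8 - -793928 = 8 + 793928 = 793936$)
$W{\left(k,S \right)} = \frac{1}{2 S}$
$T = - \frac{24054}{7}$ ($T = \left(-152 + \left(\frac{1}{2 \left(-7\right)} - -137\right)\right) 228 = \left(-152 + \left(\frac{1}{2} \left(- \frac{1}{7}\right) + 137\right)\right) 228 = \left(-152 + \left(- \frac{1}{14} + 137\right)\right) 228 = \left(-152 + \frac{1917}{14}\right) 228 = \left(- \frac{211}{14}\right) 228 = - \frac{24054}{7} \approx -3436.3$)
$\frac{T}{Z} = - \frac{24054}{7 \cdot 793936} = \left(- \frac{24054}{7}\right) \frac{1}{793936} = - \frac{12027}{2778776}$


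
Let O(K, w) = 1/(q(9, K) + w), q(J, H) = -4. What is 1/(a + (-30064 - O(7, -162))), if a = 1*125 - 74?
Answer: -166/4982157 ≈ -3.3319e-5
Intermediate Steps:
O(K, w) = 1/(-4 + w)
a = 51 (a = 125 - 74 = 51)
1/(a + (-30064 - O(7, -162))) = 1/(51 + (-30064 - 1/(-4 - 162))) = 1/(51 + (-30064 - 1/(-166))) = 1/(51 + (-30064 - 1*(-1/166))) = 1/(51 + (-30064 + 1/166)) = 1/(51 - 4990623/166) = 1/(-4982157/166) = -166/4982157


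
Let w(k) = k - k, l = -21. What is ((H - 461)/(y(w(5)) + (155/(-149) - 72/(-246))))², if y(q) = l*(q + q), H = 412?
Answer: 89605034281/20857489 ≈ 4296.1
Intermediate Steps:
w(k) = 0
y(q) = -42*q (y(q) = -21*(q + q) = -42*q)
((H - 461)/(y(w(5)) + (155/(-149) - 72/(-246))))² = ((412 - 461)/(-42*0 + (155/(-149) - 72/(-246))))² = (-49/(0 + (155*(-1/149) - 72*(-1/246))))² = (-49/(0 + (-155/149 + 12/41)))² = (-49/(0 - 4567/6109))² = (-49/(-4567/6109))² = (-49*(-6109/4567))² = (299341/4567)² = 89605034281/20857489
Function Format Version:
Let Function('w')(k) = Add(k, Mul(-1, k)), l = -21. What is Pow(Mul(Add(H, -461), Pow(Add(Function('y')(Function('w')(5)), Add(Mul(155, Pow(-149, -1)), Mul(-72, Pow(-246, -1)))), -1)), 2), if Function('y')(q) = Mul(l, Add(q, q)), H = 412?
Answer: Rational(89605034281, 20857489) ≈ 4296.1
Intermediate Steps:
Function('w')(k) = 0
Function('y')(q) = Mul(-42, q) (Function('y')(q) = Mul(-21, Add(q, q)) = Mul(-21, Mul(2, q)) = Mul(-42, q))
Pow(Mul(Add(H, -461), Pow(Add(Function('y')(Function('w')(5)), Add(Mul(155, Pow(-149, -1)), Mul(-72, Pow(-246, -1)))), -1)), 2) = Pow(Mul(Add(412, -461), Pow(Add(Mul(-42, 0), Add(Mul(155, Pow(-149, -1)), Mul(-72, Pow(-246, -1)))), -1)), 2) = Pow(Mul(-49, Pow(Add(0, Add(Mul(155, Rational(-1, 149)), Mul(-72, Rational(-1, 246)))), -1)), 2) = Pow(Mul(-49, Pow(Add(0, Add(Rational(-155, 149), Rational(12, 41))), -1)), 2) = Pow(Mul(-49, Pow(Add(0, Rational(-4567, 6109)), -1)), 2) = Pow(Mul(-49, Pow(Rational(-4567, 6109), -1)), 2) = Pow(Mul(-49, Rational(-6109, 4567)), 2) = Pow(Rational(299341, 4567), 2) = Rational(89605034281, 20857489)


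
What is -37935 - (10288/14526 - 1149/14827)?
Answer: -4085231210336/107688501 ≈ -37936.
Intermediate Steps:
-37935 - (10288/14526 - 1149/14827) = -37935 - (10288*(1/14526) - 1149*1/14827) = -37935 - (5144/7263 - 1149/14827) = -37935 - 1*67924901/107688501 = -37935 - 67924901/107688501 = -4085231210336/107688501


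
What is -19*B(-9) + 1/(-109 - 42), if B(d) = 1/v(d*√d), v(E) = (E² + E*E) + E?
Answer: 2821/440467 - 19*I/78759 ≈ 0.0064046 - 0.00024124*I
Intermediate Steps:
v(E) = E + 2*E² (v(E) = (E² + E²) + E = 2*E² + E = E + 2*E²)
B(d) = 1/(d^(3/2)*(1 + 2*d^(3/2))) (B(d) = 1/((d*√d)*(1 + 2*(d*√d))) = 1/(d^(3/2)*(1 + 2*d^(3/2))))
-19*B(-9) + 1/(-109 - 42) = -19/((-9)^(3/2) + 2*(-9)³) + 1/(-109 - 42) = -19/(-27*I + 2*(-729)) + 1/(-151) = -19/(-27*I - 1458) - 1/151 = -19*(-1458 + 27*I)/2126493 - 1/151 = -1/151 - 19*(-1458 + 27*I)/2126493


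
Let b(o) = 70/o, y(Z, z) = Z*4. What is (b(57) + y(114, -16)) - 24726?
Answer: -1383320/57 ≈ -24269.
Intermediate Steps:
y(Z, z) = 4*Z
(b(57) + y(114, -16)) - 24726 = (70/57 + 4*114) - 24726 = (70*(1/57) + 456) - 24726 = (70/57 + 456) - 24726 = 26062/57 - 24726 = -1383320/57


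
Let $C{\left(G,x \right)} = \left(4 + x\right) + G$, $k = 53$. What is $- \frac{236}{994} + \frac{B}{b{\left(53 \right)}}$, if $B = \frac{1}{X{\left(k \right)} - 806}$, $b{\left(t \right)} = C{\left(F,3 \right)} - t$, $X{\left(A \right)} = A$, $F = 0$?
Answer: $- \frac{4086787}{17215086} \approx -0.2374$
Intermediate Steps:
$C{\left(G,x \right)} = 4 + G + x$
$b{\left(t \right)} = 7 - t$ ($b{\left(t \right)} = \left(4 + 0 + 3\right) - t = 7 - t$)
$B = - \frac{1}{753}$ ($B = \frac{1}{53 - 806} = \frac{1}{-753} = - \frac{1}{753} \approx -0.001328$)
$- \frac{236}{994} + \frac{B}{b{\left(53 \right)}} = - \frac{236}{994} - \frac{1}{753 \left(7 - 53\right)} = \left(-236\right) \frac{1}{994} - \frac{1}{753 \left(7 - 53\right)} = - \frac{118}{497} - \frac{1}{753 \left(-46\right)} = - \frac{118}{497} - - \frac{1}{34638} = - \frac{118}{497} + \frac{1}{34638} = - \frac{4086787}{17215086}$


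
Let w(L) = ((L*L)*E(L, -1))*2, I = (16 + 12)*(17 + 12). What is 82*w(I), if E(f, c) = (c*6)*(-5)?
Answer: 3243972480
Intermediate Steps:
I = 812 (I = 28*29 = 812)
E(f, c) = -30*c (E(f, c) = (6*c)*(-5) = -30*c)
w(L) = 60*L**2 (w(L) = ((L*L)*(-30*(-1)))*2 = (L**2*30)*2 = (30*L**2)*2 = 60*L**2)
82*w(I) = 82*(60*812**2) = 82*(60*659344) = 82*39560640 = 3243972480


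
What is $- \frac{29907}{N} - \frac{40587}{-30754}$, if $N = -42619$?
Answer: $\frac{2649537231}{1310704726} \approx 2.0215$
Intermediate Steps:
$- \frac{29907}{N} - \frac{40587}{-30754} = - \frac{29907}{-42619} - \frac{40587}{-30754} = \left(-29907\right) \left(- \frac{1}{42619}\right) - - \frac{40587}{30754} = \frac{29907}{42619} + \frac{40587}{30754} = \frac{2649537231}{1310704726}$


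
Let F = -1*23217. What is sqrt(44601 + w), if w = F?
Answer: 18*sqrt(66) ≈ 146.23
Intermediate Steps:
F = -23217
w = -23217
sqrt(44601 + w) = sqrt(44601 - 23217) = sqrt(21384) = 18*sqrt(66)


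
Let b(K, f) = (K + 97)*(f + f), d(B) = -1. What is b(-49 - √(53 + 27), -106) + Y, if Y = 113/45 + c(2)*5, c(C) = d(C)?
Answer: -458032/45 + 848*√5 ≈ -8282.3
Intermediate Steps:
c(C) = -1
b(K, f) = 2*f*(97 + K) (b(K, f) = (97 + K)*(2*f) = 2*f*(97 + K))
Y = -112/45 (Y = 113/45 - 1*5 = 113*(1/45) - 5 = 113/45 - 5 = -112/45 ≈ -2.4889)
b(-49 - √(53 + 27), -106) + Y = 2*(-106)*(97 + (-49 - √(53 + 27))) - 112/45 = 2*(-106)*(97 + (-49 - √80)) - 112/45 = 2*(-106)*(97 + (-49 - 4*√5)) - 112/45 = 2*(-106)*(48 - 4*√5) - 112/45 = (-10176 + 848*√5) - 112/45 = -458032/45 + 848*√5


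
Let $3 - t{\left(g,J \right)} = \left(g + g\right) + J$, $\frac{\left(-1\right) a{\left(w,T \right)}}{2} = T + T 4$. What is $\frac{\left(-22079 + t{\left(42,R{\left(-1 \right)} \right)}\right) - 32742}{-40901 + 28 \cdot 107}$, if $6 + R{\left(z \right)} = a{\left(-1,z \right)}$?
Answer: $\frac{18302}{12635} \approx 1.4485$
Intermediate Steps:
$a{\left(w,T \right)} = - 10 T$ ($a{\left(w,T \right)} = - 2 \left(T + T 4\right) = - 2 \left(T + 4 T\right) = - 2 \cdot 5 T = - 10 T$)
$R{\left(z \right)} = -6 - 10 z$
$t{\left(g,J \right)} = 3 - J - 2 g$ ($t{\left(g,J \right)} = 3 - \left(\left(g + g\right) + J\right) = 3 - \left(2 g + J\right) = 3 - \left(J + 2 g\right) = 3 - J - 2 g$)
$\frac{\left(-22079 + t{\left(42,R{\left(-1 \right)} \right)}\right) - 32742}{-40901 + 28 \cdot 107} = \frac{\left(-22079 - \left(75 + 10\right)\right) - 32742}{-40901 + 28 \cdot 107} = \frac{\left(-22079 - 85\right) - 32742}{-40901 + 2996} = \frac{\left(-22079 - 85\right) - 32742}{-37905} = \left(\left(-22079 - 85\right) - 32742\right) \left(- \frac{1}{37905}\right) = \left(-22164 - 32742\right) \left(- \frac{1}{37905}\right) = \left(-54906\right) \left(- \frac{1}{37905}\right) = \frac{18302}{12635}$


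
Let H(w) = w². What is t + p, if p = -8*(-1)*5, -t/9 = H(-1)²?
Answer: 31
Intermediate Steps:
t = -9 (t = -9*((-1)²)² = -9*1² = -9*1 = -9)
p = 40 (p = 8*5 = 40)
t + p = -9 + 40 = 31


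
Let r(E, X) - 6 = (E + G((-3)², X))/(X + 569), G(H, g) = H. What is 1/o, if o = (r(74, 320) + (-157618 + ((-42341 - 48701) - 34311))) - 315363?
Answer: -889/531913509 ≈ -1.6713e-6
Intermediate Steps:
r(E, X) = 6 + (9 + E)/(569 + X) (r(E, X) = 6 + (E + (-3)²)/(X + 569) = 6 + (E + 9)/(569 + X) = 6 + (9 + E)/(569 + X))
o = -531913509/889 (o = ((3423 + 74 + 6*320)/(569 + 320) + (-157618 + ((-42341 - 48701) - 34311))) - 315363 = ((3423 + 74 + 1920)/889 + (-157618 + (-91042 - 34311))) - 315363 = ((1/889)*5417 + (-157618 - 125353)) - 315363 = (5417/889 - 282971) - 315363 = -251555802/889 - 315363 = -531913509/889 ≈ -5.9833e+5)
1/o = 1/(-531913509/889) = -889/531913509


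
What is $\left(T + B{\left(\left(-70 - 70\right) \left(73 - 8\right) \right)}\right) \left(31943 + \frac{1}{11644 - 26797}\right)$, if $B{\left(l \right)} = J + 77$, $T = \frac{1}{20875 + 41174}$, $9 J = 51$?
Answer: $\frac{827595968763010}{313409499} \approx 2.6406 \cdot 10^{6}$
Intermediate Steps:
$J = \frac{17}{3}$ ($J = \frac{1}{9} \cdot 51 = \frac{17}{3} \approx 5.6667$)
$T = \frac{1}{62049} \approx 1.6116 \cdot 10^{-5}$
$B{\left(l \right)} = \frac{248}{3}$ ($B{\left(l \right)} = \frac{17}{3} + 77 = \frac{248}{3}$)
$\left(T + B{\left(\left(-70 - 70\right) \left(73 - 8\right) \right)}\right) \left(31943 + \frac{1}{11644 - 26797}\right) = \left(\frac{1}{62049} + \frac{248}{3}\right) \left(31943 + \frac{1}{11644 - 26797}\right) = \frac{1709795 \left(31943 + \frac{1}{-15153}\right)}{20683} = \frac{1709795 \left(31943 - \frac{1}{15153}\right)}{20683} = \frac{1709795}{20683} \cdot \frac{484032278}{15153} = \frac{827595968763010}{313409499}$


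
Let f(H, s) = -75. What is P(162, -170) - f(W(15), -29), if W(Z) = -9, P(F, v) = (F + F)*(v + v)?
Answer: -110085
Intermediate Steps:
P(F, v) = 4*F*v (P(F, v) = (2*F)*(2*v) = 4*F*v)
P(162, -170) - f(W(15), -29) = 4*162*(-170) - 1*(-75) = -110160 + 75 = -110085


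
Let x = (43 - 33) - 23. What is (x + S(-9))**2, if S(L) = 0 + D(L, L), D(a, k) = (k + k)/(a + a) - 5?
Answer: 289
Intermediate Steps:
D(a, k) = -5 + k/a (D(a, k) = (2*k)/((2*a)) - 5 = (2*k)*(1/(2*a)) - 5 = k/a - 5 = -5 + k/a)
S(L) = -4 (S(L) = 0 + (-5 + L/L) = 0 + (-5 + 1) = 0 - 4 = -4)
x = -13 (x = 10 - 23 = -13)
(x + S(-9))**2 = (-13 - 4)**2 = (-17)**2 = 289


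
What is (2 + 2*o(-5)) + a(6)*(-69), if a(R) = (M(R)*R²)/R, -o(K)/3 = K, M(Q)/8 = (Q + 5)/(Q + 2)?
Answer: -4522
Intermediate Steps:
M(Q) = 8*(5 + Q)/(2 + Q) (M(Q) = 8*((Q + 5)/(Q + 2)) = 8*((5 + Q)/(2 + Q)) = 8*(5 + Q)/(2 + Q))
o(K) = -3*K
a(R) = 8*R*(5 + R)/(2 + R) (a(R) = ((8*(5 + R)/(2 + R))*R²)/R = (8*R²*(5 + R)/(2 + R))/R = 8*R*(5 + R)/(2 + R))
(2 + 2*o(-5)) + a(6)*(-69) = (2 + 2*(-3*(-5))) + (8*6*(5 + 6)/(2 + 6))*(-69) = (2 + 2*15) + (8*6*11/8)*(-69) = (2 + 30) + (8*6*(⅛)*11)*(-69) = 32 + 66*(-69) = 32 - 4554 = -4522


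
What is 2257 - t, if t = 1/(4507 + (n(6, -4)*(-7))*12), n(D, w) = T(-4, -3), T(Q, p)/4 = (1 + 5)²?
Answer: 17128374/7589 ≈ 2257.0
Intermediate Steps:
T(Q, p) = 144 (T(Q, p) = 4*(1 + 5)² = 4*6² = 4*36 = 144)
n(D, w) = 144
t = -1/7589 (t = 1/(4507 + (144*(-7))*12) = 1/(4507 - 1008*12) = 1/(4507 - 12096) = 1/(-7589) = -1/7589 ≈ -0.00013177)
2257 - t = 2257 - 1*(-1/7589) = 2257 + 1/7589 = 17128374/7589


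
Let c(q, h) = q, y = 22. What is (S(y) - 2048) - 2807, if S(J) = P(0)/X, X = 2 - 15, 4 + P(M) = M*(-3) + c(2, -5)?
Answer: -63113/13 ≈ -4854.8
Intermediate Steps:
P(M) = -2 - 3*M (P(M) = -4 + (M*(-3) + 2) = -4 + (-3*M + 2) = -4 + (2 - 3*M) = -2 - 3*M)
X = -13
S(J) = 2/13 (S(J) = (-2 - 3*0)/(-13) = (-2 + 0)*(-1/13) = -2*(-1/13) = 2/13)
(S(y) - 2048) - 2807 = (2/13 - 2048) - 2807 = -26622/13 - 2807 = -63113/13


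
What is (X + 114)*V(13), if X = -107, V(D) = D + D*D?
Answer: 1274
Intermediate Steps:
V(D) = D + D²
(X + 114)*V(13) = (-107 + 114)*(13*(1 + 13)) = 7*(13*14) = 7*182 = 1274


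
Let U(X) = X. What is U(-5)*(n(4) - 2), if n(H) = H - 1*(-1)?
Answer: -15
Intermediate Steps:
n(H) = 1 + H (n(H) = H + 1 = 1 + H)
U(-5)*(n(4) - 2) = -5*((1 + 4) - 2) = -5*(5 - 2) = -5*3 = -15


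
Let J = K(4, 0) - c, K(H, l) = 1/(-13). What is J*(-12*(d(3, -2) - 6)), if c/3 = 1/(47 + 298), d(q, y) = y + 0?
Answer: -12288/1495 ≈ -8.2194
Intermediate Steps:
d(q, y) = y
c = 1/115 (c = 3/(47 + 298) = 3/345 = 3*(1/345) = 1/115 ≈ 0.0086956)
K(H, l) = -1/13
J = -128/1495 (J = -1/13 - 1*1/115 = -1/13 - 1/115 = -128/1495 ≈ -0.085619)
J*(-12*(d(3, -2) - 6)) = -(-1536)*(-2 - 6)/1495 = -(-1536)*(-8)/1495 = -128/1495*96 = -12288/1495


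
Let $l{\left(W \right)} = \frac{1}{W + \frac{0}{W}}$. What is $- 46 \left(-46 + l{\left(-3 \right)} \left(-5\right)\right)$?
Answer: $\frac{6118}{3} \approx 2039.3$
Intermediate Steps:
$l{\left(W \right)} = \frac{1}{W}$ ($l{\left(W \right)} = \frac{1}{W + 0} = \frac{1}{W}$)
$- 46 \left(-46 + l{\left(-3 \right)} \left(-5\right)\right) = - 46 \left(-46 + \frac{1}{-3} \left(-5\right)\right) = - 46 \left(-46 - - \frac{5}{3}\right) = - 46 \left(-46 + \frac{5}{3}\right) = \left(-46\right) \left(- \frac{133}{3}\right) = \frac{6118}{3}$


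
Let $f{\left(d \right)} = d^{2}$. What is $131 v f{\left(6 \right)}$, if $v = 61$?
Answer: $287676$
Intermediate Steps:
$131 v f{\left(6 \right)} = 131 \cdot 61 \cdot 6^{2} = 7991 \cdot 36 = 287676$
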